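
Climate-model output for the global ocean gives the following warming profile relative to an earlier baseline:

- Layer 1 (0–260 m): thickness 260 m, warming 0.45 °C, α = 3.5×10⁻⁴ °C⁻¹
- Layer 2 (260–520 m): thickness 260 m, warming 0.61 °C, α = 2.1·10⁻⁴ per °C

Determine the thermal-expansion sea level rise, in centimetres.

0.45 × 260 × 3.5×10⁻⁴ = 0.04095 m
0.61 × 260 × 2.1×10⁻⁴ = 0.033306 m
Δh = 0.04095 + 0.033306 = 0.074256 m

7.4 cm of thermosteric rise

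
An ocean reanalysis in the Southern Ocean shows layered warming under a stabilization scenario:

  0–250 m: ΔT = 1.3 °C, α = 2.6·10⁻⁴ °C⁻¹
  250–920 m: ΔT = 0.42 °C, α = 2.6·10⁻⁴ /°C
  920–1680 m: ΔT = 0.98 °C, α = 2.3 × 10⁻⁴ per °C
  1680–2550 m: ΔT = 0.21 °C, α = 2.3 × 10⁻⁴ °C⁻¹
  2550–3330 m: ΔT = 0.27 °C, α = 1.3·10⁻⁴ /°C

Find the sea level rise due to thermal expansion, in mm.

Layer 1: 250 × 1.3 × 2.6×10⁻⁴ = 0.08450 m
Layer 2: 0.42 × 2.6×10⁻⁴ × 670 = 0.073164 m
920–1680 m: 2.3×10⁻⁴ × 0.98 × 760 = 0.171304 m
Layer 4: 870 × 2.3×10⁻⁴ × 0.21 = 0.042021 m
2550–3330 m: 1.3×10⁻⁴ × 0.27 × 780 = 0.027378 m
Δh = 0.08450 + 0.073164 + 0.171304 + 0.042021 + 0.027378 = 0.398367 m ≈ 398 mm

Δh = 398 mm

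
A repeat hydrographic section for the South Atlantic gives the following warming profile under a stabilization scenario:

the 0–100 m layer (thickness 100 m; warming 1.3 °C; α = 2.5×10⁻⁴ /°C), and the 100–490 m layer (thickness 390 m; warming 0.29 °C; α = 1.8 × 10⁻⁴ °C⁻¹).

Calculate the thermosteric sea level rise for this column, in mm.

Δh = 52.9 mm

Layer 1: 1.3 × 2.5×10⁻⁴ × 100 = 0.03250 m
100–490 m: 1.8×10⁻⁴ × 390 × 0.29 = 0.020358 m
Δh = 0.03250 + 0.020358 = 0.052858 m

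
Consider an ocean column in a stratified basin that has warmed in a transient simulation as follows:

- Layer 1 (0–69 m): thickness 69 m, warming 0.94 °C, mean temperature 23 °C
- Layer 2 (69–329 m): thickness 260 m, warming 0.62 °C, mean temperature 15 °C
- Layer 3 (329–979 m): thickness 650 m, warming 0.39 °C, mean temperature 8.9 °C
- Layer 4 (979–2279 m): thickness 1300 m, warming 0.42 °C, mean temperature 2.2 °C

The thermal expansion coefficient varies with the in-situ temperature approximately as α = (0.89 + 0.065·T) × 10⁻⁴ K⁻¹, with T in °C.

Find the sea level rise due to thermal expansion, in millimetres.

about 139 mm

Layer 1: α = (0.89 + 0.065×23)×10⁻⁴ = 2.385×10⁻⁴ K⁻¹
Layer 2: α = (0.89 + 0.065×15)×10⁻⁴ = 1.865×10⁻⁴ K⁻¹
Layer 3: α = (0.89 + 0.065×8.9)×10⁻⁴ = 1.4685×10⁻⁴ K⁻¹
Layer 4: α = (0.89 + 0.065×2.2)×10⁻⁴ = 1.033×10⁻⁴ K⁻¹
0–69 m: 0.94 × 2.385×10⁻⁴ × 69 = 0.01546911 m
Layer 2: 1.865×10⁻⁴ × 0.62 × 260 = 0.0300638 m
0.39 × 650 × 1.4685×10⁻⁴ = 0.037226475 m
Layer 4: 0.42 × 1.033×10⁻⁴ × 1300 = 0.0564018 m
Δh = 0.01546911 + 0.0300638 + 0.037226475 + 0.0564018 = 0.139161185 m ≈ 139 mm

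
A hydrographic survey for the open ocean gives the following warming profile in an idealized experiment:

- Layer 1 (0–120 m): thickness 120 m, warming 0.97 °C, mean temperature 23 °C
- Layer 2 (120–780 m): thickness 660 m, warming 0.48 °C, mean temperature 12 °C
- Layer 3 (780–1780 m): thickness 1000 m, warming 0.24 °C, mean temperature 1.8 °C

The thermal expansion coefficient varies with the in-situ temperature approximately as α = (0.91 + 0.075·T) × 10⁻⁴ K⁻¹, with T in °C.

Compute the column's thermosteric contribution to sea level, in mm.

110 mm

Layer 1: α = (0.91 + 0.075×23)×10⁻⁴ = 2.635×10⁻⁴ K⁻¹
Layer 2: α = (0.91 + 0.075×12)×10⁻⁴ = 1.81×10⁻⁴ K⁻¹
Layer 3: α = (0.91 + 0.075×1.8)×10⁻⁴ = 1.045×10⁻⁴ K⁻¹
120 × 2.635×10⁻⁴ × 0.97 = 0.0306714 m
120–780 m: 660 × 0.48 × 1.81×10⁻⁴ = 0.0573408 m
780–1780 m: 1.045×10⁻⁴ × 1000 × 0.24 = 0.02508 m
Δh = 0.0306714 + 0.0573408 + 0.02508 = 0.1130922 m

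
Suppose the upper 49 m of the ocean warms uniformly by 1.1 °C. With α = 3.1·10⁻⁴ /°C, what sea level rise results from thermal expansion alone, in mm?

17 mm of thermosteric rise

Δh = αΔT·H = 3.1×10⁻⁴ × 1.1 × 49 = 0.016709 m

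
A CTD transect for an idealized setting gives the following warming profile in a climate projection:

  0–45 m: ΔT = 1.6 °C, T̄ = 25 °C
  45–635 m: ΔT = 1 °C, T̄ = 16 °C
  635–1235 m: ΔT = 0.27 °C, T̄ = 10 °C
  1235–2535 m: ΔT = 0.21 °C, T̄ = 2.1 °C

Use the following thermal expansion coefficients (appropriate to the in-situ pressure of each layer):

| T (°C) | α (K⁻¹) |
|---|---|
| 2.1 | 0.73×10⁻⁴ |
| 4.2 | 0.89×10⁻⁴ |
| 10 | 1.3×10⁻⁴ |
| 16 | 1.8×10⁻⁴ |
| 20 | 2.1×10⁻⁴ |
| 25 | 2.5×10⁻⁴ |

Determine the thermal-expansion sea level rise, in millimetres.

Layer 1 at 25 °C → α = 2.5×10⁻⁴ K⁻¹
Layer 2 at 16 °C → α = 1.8×10⁻⁴ K⁻¹
Layer 3 at 10 °C → α = 1.3×10⁻⁴ K⁻¹
Layer 4 at 2.1 °C → α = 0.73×10⁻⁴ K⁻¹
2.5×10⁻⁴ × 45 × 1.6 = 0.01800 m
45–635 m: 590 × 1 × 1.8×10⁻⁴ = 0.10620 m
1.3×10⁻⁴ × 0.27 × 600 = 0.02106 m
1235–2535 m: 1300 × 0.73×10⁻⁴ × 0.21 = 0.019929 m
Δh = 0.01800 + 0.10620 + 0.02106 + 0.019929 = 0.165189 m

Δh ≈ 165 mm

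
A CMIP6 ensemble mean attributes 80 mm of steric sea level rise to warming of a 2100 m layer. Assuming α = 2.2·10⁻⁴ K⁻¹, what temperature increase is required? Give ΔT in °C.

ΔT = Δh/(αH) = 0.08 / (2.2×10⁻⁴ × 2100) ≈ 0.1732 °C

ΔT ≈ 0.173 °C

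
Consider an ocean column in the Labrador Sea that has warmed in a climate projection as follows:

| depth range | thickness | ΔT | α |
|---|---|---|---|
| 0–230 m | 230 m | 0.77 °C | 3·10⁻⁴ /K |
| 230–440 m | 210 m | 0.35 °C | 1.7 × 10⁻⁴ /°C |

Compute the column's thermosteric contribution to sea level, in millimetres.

Δh ≈ 66 mm

0–230 m: 0.77 × 3×10⁻⁴ × 230 = 0.05313 m
0.35 × 1.7×10⁻⁴ × 210 = 0.012495 m
Δh = 0.05313 + 0.012495 = 0.065625 m ≈ 66 mm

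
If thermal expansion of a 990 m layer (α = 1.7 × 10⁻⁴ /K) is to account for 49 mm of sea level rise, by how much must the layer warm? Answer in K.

ΔT = Δh/(αH) = 0.049 / (1.7×10⁻⁴ × 990) ≈ 0.2911 K

0.29 K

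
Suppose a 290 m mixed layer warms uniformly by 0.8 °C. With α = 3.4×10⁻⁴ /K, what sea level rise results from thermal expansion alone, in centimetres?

Δh = αΔT·H = 3.4×10⁻⁴ × 0.8 × 290 = 0.07888 m

7.9 cm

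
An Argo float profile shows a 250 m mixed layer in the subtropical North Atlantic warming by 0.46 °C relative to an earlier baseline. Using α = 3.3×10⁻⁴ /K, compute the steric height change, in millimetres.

38.0 mm of thermosteric rise

Δh = αΔT·H = 3.3×10⁻⁴ × 0.46 × 250 = 0.03795 m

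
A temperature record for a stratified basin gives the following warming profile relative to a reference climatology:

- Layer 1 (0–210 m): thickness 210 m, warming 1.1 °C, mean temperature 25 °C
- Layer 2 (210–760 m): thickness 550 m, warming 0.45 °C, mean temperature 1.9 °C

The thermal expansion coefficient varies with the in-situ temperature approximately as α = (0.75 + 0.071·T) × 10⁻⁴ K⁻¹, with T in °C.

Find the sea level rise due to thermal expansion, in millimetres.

about 80.2 mm

Layer 1: α = (0.75 + 0.071×25)×10⁻⁴ = 2.525×10⁻⁴ K⁻¹
Layer 2: α = (0.75 + 0.071×1.9)×10⁻⁴ = 0.8849×10⁻⁴ K⁻¹
0–210 m: 210 × 1.1 × 2.525×10⁻⁴ = 0.0583275 m
210–760 m: 550 × 0.8849×10⁻⁴ × 0.45 = 0.021901275 m
Δh = 0.0583275 + 0.021901275 = 0.080228775 m ≈ 80.2 mm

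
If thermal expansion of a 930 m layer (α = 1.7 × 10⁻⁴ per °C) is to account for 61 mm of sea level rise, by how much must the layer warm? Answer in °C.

ΔT ≈ 0.386 °C

ΔT = Δh/(αH) = 0.061 / (1.7×10⁻⁴ × 930) ≈ 0.3858 °C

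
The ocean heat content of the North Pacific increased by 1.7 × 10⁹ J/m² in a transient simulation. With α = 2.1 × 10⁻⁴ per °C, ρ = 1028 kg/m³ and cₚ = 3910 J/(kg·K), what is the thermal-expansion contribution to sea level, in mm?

Δh = αQ/(ρcₚ) = 2.1×10⁻⁴ × 1.7×10⁹ / (1028 × 3910) ≈ 0.088817 m

88.8 mm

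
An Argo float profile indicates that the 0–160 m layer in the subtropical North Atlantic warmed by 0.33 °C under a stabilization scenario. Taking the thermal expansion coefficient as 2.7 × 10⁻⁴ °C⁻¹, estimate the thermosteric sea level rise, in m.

Δh = 0.0143 m

Δh = αΔT·H = 2.7×10⁻⁴ × 0.33 × 160 = 0.014256 m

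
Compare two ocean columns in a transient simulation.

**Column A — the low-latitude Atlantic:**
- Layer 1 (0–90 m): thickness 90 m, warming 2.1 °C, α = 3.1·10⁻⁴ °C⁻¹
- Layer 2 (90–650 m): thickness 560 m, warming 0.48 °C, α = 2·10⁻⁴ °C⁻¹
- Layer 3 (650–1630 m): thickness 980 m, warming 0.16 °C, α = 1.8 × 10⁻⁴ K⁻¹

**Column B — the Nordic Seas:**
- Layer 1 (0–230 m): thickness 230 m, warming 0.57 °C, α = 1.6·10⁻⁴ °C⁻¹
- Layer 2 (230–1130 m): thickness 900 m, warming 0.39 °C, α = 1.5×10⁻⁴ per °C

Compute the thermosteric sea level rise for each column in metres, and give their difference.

A Layer 1: 90 × 2.1 × 3.1×10⁻⁴ = 0.05859 m
A 560 × 2×10⁻⁴ × 0.48 = 0.05376 m
A Layer 3: 1.8×10⁻⁴ × 980 × 0.16 = 0.028224 m
A total: 0.140574 m
B 0–230 m: 230 × 0.57 × 1.6×10⁻⁴ = 0.020976 m
B 1.5×10⁻⁴ × 900 × 0.39 = 0.05265 m
B total: 0.073626 m
Difference: 0.140574 − 0.073626 = 0.066948 m

A: 0.14 m; B: 0.074 m; difference 0.067 m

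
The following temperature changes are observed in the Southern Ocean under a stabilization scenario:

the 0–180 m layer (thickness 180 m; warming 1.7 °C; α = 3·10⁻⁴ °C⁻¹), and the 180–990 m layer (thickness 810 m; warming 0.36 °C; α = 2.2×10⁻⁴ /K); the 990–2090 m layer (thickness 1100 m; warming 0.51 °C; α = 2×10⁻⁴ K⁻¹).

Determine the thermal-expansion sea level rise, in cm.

1.7 × 180 × 3×10⁻⁴ = 0.09180 m
180–990 m: 2.2×10⁻⁴ × 810 × 0.36 = 0.064152 m
2×10⁻⁴ × 1100 × 0.51 = 0.11220 m
Δh = 0.09180 + 0.064152 + 0.11220 = 0.268152 m

Δh ≈ 27 cm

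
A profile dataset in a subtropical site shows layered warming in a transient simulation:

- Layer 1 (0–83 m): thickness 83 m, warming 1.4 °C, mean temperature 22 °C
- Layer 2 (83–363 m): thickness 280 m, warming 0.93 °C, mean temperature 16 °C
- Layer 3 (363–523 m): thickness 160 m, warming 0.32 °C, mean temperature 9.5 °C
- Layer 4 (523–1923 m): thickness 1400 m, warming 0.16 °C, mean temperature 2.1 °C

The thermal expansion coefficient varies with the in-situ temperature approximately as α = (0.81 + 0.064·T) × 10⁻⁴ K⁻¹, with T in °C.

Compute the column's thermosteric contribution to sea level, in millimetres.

Layer 1: α = (0.81 + 0.064×22)×10⁻⁴ = 2.218×10⁻⁴ K⁻¹
Layer 2: α = (0.81 + 0.064×16)×10⁻⁴ = 1.834×10⁻⁴ K⁻¹
Layer 3: α = (0.81 + 0.064×9.5)×10⁻⁴ = 1.418×10⁻⁴ K⁻¹
Layer 4: α = (0.81 + 0.064×2.1)×10⁻⁴ = 0.9444×10⁻⁴ K⁻¹
Layer 1: 2.218×10⁻⁴ × 1.4 × 83 = 0.02577316 m
Layer 2: 1.834×10⁻⁴ × 0.93 × 280 = 0.04775736 m
363–523 m: 160 × 1.418×10⁻⁴ × 0.32 = 0.00726016 m
1400 × 0.16 × 0.9444×10⁻⁴ = 0.02115456 m
Δh = 0.02577316 + 0.04775736 + 0.00726016 + 0.02115456 = 0.10194524 m

Δh ≈ 102 mm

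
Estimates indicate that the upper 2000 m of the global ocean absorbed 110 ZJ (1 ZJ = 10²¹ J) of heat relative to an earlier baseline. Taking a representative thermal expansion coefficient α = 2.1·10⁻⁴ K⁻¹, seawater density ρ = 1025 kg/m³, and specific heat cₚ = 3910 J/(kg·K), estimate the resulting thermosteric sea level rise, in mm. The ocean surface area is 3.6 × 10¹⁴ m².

Per unit area: Q = 110×10²¹ / (3.6×10¹⁴) ≈ 3.056×10⁸ J/m²
Δh = αQ/(ρcₚ) = 2.1×10⁻⁴ × 3.056×10⁸ / (1025 × 3910) ≈ 0.016013 m

about 16.0 mm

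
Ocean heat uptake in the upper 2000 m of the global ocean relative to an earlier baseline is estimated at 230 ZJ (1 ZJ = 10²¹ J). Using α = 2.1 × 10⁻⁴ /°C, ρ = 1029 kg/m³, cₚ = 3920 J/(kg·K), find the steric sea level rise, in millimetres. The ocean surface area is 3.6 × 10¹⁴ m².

Per unit area: Q = 230×10²¹ / (3.6×10¹⁴) ≈ 6.389×10⁸ J/m²
Δh = αQ/(ρcₚ) = 2.1×10⁻⁴ × 6.389×10⁸ / (1029 × 3920) ≈ 0.033262 m

about 33.3 mm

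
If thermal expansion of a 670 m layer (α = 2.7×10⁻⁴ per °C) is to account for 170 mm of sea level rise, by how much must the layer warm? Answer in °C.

ΔT = Δh/(αH) = 0.17 / (2.7×10⁻⁴ × 670) ≈ 0.9397 °C

0.94 °C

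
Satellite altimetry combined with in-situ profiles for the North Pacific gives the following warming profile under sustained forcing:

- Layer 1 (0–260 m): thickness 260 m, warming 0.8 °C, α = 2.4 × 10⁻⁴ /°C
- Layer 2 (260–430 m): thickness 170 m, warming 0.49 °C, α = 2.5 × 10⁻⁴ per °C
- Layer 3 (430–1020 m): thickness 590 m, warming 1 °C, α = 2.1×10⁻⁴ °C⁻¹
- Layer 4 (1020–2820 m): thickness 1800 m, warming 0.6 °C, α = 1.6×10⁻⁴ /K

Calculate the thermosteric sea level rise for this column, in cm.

Δh ≈ 37 cm

Layer 1: 0.8 × 260 × 2.4×10⁻⁴ = 0.04992 m
Layer 2: 170 × 2.5×10⁻⁴ × 0.49 = 0.020825 m
590 × 2.1×10⁻⁴ × 1 = 0.12390 m
Layer 4: 1.6×10⁻⁴ × 1800 × 0.6 = 0.17280 m
Δh = 0.04992 + 0.020825 + 0.12390 + 0.17280 = 0.367445 m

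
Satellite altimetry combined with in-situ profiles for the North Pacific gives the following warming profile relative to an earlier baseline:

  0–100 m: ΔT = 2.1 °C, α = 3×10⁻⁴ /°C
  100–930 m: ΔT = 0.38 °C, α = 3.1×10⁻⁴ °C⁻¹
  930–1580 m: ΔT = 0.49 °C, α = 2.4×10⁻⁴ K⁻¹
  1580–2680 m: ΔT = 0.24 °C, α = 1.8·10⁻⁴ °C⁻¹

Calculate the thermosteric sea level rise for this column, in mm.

Δh ≈ 285 mm

3×10⁻⁴ × 100 × 2.1 = 0.06300 m
100–930 m: 3.1×10⁻⁴ × 0.38 × 830 = 0.097774 m
650 × 2.4×10⁻⁴ × 0.49 = 0.07644 m
1.8×10⁻⁴ × 1100 × 0.24 = 0.04752 m
Δh = 0.06300 + 0.097774 + 0.07644 + 0.04752 = 0.284734 m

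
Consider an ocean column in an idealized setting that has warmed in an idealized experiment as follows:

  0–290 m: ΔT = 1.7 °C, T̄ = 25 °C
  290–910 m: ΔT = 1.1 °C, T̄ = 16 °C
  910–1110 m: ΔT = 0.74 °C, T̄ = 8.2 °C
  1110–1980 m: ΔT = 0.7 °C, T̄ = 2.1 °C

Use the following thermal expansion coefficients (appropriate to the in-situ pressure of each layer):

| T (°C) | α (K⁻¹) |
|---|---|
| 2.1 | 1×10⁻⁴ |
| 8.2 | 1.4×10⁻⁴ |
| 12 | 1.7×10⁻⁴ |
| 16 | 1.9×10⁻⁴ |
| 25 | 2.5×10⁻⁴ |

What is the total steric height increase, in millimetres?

Layer 1 at 25 °C → α = 2.5×10⁻⁴ K⁻¹
Layer 2 at 16 °C → α = 1.9×10⁻⁴ K⁻¹
Layer 3 at 8.2 °C → α = 1.4×10⁻⁴ K⁻¹
Layer 4 at 2.1 °C → α = 1×10⁻⁴ K⁻¹
1.7 × 2.5×10⁻⁴ × 290 = 0.12325 m
1.1 × 620 × 1.9×10⁻⁴ = 0.12958 m
Layer 3: 0.74 × 200 × 1.4×10⁻⁴ = 0.02072 m
Layer 4: 1×10⁻⁴ × 0.7 × 870 = 0.06090 m
Δh = 0.12325 + 0.12958 + 0.02072 + 0.06090 = 0.33445 m

Δh = 334 mm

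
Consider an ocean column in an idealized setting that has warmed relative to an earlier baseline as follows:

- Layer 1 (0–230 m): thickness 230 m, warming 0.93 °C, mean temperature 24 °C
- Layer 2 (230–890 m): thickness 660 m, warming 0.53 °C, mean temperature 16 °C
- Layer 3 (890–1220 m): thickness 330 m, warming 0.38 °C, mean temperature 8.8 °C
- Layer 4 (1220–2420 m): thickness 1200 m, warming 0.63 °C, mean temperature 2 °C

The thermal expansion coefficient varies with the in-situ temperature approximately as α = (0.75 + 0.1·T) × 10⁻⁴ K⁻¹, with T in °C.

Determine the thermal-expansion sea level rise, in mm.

Layer 1: α = (0.75 + 0.1×24)×10⁻⁴ = 3.15×10⁻⁴ K⁻¹
Layer 2: α = (0.75 + 0.1×16)×10⁻⁴ = 2.35×10⁻⁴ K⁻¹
Layer 3: α = (0.75 + 0.1×8.8)×10⁻⁴ = 1.63×10⁻⁴ K⁻¹
Layer 4: α = (0.75 + 0.1×2)×10⁻⁴ = 0.95×10⁻⁴ K⁻¹
0.93 × 230 × 3.15×10⁻⁴ = 0.0673785 m
Layer 2: 660 × 0.53 × 2.35×10⁻⁴ = 0.082203 m
Layer 3: 1.63×10⁻⁴ × 0.38 × 330 = 0.0204402 m
0.95×10⁻⁴ × 0.63 × 1200 = 0.07182 m
Δh = 0.0673785 + 0.082203 + 0.0204402 + 0.07182 = 0.2418417 m ≈ 242 mm

about 242 mm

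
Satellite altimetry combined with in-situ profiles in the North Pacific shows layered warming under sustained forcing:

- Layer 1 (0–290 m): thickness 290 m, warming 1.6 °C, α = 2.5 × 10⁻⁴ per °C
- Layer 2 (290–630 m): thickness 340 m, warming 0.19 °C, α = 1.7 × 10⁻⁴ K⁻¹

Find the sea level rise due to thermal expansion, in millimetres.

0–290 m: 2.5×10⁻⁴ × 290 × 1.6 = 0.11600 m
290–630 m: 1.7×10⁻⁴ × 340 × 0.19 = 0.010982 m
Δh = 0.11600 + 0.010982 = 0.126982 m

Δh = 127 mm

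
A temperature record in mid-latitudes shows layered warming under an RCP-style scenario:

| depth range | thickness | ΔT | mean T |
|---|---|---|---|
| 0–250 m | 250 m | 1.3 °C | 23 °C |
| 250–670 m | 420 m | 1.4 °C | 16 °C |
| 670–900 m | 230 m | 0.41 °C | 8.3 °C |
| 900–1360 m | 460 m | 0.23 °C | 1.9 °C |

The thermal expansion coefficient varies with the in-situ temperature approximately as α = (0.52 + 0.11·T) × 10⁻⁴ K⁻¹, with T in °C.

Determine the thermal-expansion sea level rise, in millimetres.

Layer 1: α = (0.52 + 0.11×23)×10⁻⁴ = 3.05×10⁻⁴ K⁻¹
Layer 2: α = (0.52 + 0.11×16)×10⁻⁴ = 2.28×10⁻⁴ K⁻¹
Layer 3: α = (0.52 + 0.11×8.3)×10⁻⁴ = 1.433×10⁻⁴ K⁻¹
Layer 4: α = (0.52 + 0.11×1.9)×10⁻⁴ = 0.729×10⁻⁴ K⁻¹
Layer 1: 1.3 × 3.05×10⁻⁴ × 250 = 0.099125 m
250–670 m: 420 × 2.28×10⁻⁴ × 1.4 = 0.134064 m
0.41 × 1.433×10⁻⁴ × 230 = 0.01351319 m
Layer 4: 460 × 0.23 × 0.729×10⁻⁴ = 0.00771282 m
Δh = 0.099125 + 0.134064 + 0.01351319 + 0.00771282 = 0.25441501 m ≈ 254 mm

Δh ≈ 254 mm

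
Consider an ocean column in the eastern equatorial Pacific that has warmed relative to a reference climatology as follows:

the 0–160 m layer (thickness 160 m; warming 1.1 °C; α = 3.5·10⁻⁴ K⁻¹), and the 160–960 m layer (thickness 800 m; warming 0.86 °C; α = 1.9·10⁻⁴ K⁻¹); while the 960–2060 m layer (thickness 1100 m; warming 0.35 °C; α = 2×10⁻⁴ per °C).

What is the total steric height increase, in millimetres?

Δh = 269 mm

1.1 × 3.5×10⁻⁴ × 160 = 0.06160 m
160–960 m: 1.9×10⁻⁴ × 800 × 0.86 = 0.13072 m
1100 × 2×10⁻⁴ × 0.35 = 0.07700 m
Δh = 0.06160 + 0.13072 + 0.07700 = 0.26932 m ≈ 269 mm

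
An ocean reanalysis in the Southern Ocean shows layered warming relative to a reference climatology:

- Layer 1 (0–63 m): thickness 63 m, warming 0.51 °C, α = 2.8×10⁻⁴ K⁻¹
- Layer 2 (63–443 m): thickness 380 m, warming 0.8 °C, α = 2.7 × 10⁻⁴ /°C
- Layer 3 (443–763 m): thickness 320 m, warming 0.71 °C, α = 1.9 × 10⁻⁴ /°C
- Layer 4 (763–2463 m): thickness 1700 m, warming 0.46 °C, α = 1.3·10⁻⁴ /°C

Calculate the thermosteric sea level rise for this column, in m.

0.236 m of thermosteric rise

0–63 m: 0.51 × 2.8×10⁻⁴ × 63 = 0.0089964 m
Layer 2: 380 × 0.8 × 2.7×10⁻⁴ = 0.08208 m
0.71 × 320 × 1.9×10⁻⁴ = 0.043168 m
0.46 × 1700 × 1.3×10⁻⁴ = 0.10166 m
Δh = 0.0089964 + 0.08208 + 0.043168 + 0.10166 = 0.2359044 m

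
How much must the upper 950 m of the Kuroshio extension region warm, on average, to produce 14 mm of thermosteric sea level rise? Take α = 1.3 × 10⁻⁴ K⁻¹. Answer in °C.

ΔT = Δh/(αH) = 0.014 / (1.3×10⁻⁴ × 950) ≈ 0.1134 °C

0.11 °C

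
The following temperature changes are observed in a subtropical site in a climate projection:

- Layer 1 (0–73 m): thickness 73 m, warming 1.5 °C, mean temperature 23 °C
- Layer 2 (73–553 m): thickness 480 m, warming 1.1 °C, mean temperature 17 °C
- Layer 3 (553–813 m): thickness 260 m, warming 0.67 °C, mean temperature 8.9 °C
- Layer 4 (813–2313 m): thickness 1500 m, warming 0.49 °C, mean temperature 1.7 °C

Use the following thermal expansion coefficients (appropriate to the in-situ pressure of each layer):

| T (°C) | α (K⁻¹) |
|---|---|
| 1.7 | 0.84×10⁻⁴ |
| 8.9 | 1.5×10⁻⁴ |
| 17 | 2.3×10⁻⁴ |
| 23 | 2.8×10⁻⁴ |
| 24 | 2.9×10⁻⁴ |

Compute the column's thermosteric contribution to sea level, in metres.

Δh ≈ 0.240 m

Layer 1 at 23 °C → α = 2.8×10⁻⁴ K⁻¹
Layer 2 at 17 °C → α = 2.3×10⁻⁴ K⁻¹
Layer 3 at 8.9 °C → α = 1.5×10⁻⁴ K⁻¹
Layer 4 at 1.7 °C → α = 0.84×10⁻⁴ K⁻¹
Layer 1: 1.5 × 73 × 2.8×10⁻⁴ = 0.03066 m
73–553 m: 1.1 × 480 × 2.3×10⁻⁴ = 0.12144 m
260 × 1.5×10⁻⁴ × 0.67 = 0.02613 m
1500 × 0.49 × 0.84×10⁻⁴ = 0.06174 m
Δh = 0.03066 + 0.12144 + 0.02613 + 0.06174 = 0.23997 m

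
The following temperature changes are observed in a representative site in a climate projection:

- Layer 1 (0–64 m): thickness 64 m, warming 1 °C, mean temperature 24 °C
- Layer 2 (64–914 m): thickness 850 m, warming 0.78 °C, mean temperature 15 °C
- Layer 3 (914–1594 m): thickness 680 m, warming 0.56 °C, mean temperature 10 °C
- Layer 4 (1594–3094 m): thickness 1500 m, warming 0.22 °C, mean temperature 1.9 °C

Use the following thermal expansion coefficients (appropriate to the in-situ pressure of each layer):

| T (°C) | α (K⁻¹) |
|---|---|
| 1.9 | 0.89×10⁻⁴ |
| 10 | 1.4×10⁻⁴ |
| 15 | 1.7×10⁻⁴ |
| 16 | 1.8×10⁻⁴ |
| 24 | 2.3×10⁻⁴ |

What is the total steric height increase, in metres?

Layer 1 at 24 °C → α = 2.3×10⁻⁴ K⁻¹
Layer 2 at 15 °C → α = 1.7×10⁻⁴ K⁻¹
Layer 3 at 10 °C → α = 1.4×10⁻⁴ K⁻¹
Layer 4 at 1.9 °C → α = 0.89×10⁻⁴ K⁻¹
2.3×10⁻⁴ × 1 × 64 = 0.01472 m
Layer 2: 850 × 1.7×10⁻⁴ × 0.78 = 0.11271 m
914–1594 m: 1.4×10⁻⁴ × 680 × 0.56 = 0.053312 m
Layer 4: 0.89×10⁻⁴ × 1500 × 0.22 = 0.02937 m
Δh = 0.01472 + 0.11271 + 0.053312 + 0.02937 = 0.210112 m ≈ 0.21 m

0.21 m of thermosteric rise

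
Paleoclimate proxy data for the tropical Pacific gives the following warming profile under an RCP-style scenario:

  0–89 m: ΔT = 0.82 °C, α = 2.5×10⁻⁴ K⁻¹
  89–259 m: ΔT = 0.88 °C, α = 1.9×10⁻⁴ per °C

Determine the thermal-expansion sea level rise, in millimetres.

47 mm

0–89 m: 89 × 0.82 × 2.5×10⁻⁴ = 0.018245 m
89–259 m: 0.88 × 170 × 1.9×10⁻⁴ = 0.028424 m
Δh = 0.018245 + 0.028424 = 0.046669 m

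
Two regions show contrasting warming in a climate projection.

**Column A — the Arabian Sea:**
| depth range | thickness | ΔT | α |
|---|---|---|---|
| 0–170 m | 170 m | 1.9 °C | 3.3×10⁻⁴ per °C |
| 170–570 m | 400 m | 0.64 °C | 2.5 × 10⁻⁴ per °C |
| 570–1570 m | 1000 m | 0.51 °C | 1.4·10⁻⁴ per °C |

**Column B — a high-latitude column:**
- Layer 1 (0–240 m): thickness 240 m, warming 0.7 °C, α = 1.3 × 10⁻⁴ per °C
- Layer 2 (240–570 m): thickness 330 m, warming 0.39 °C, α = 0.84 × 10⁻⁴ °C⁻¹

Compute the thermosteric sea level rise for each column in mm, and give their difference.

A 0–170 m: 170 × 1.9 × 3.3×10⁻⁴ = 0.10659 m
A Layer 2: 400 × 2.5×10⁻⁴ × 0.64 = 0.06400 m
A 1.4×10⁻⁴ × 0.51 × 1000 = 0.07140 m
A total: 0.24199 m
B Layer 1: 0.7 × 1.3×10⁻⁴ × 240 = 0.02184 m
B 330 × 0.84×10⁻⁴ × 0.39 = 0.0108108 m
B total: 0.0326508 m
Difference: 0.24199 − 0.0326508 = 0.2093392 m

Δh_A ≈ 240 mm, Δh_B ≈ 33 mm; difference ≈ 210 mm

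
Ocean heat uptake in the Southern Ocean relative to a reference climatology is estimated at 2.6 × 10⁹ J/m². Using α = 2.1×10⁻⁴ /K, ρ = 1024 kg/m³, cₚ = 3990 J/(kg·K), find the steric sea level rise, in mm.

134 mm of thermosteric rise

Δh = αQ/(ρcₚ) = 2.1×10⁻⁴ × 2.6×10⁹ / (1024 × 3990) ≈ 0.13363 m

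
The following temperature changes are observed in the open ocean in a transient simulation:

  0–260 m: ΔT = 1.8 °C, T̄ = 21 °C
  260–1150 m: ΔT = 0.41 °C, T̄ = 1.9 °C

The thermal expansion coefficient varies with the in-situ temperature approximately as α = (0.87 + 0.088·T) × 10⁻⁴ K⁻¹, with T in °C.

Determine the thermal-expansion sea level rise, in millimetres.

Layer 1: α = (0.87 + 0.088×21)×10⁻⁴ = 2.718×10⁻⁴ K⁻¹
Layer 2: α = (0.87 + 0.088×1.9)×10⁻⁴ = 1.0372×10⁻⁴ K⁻¹
Layer 1: 1.8 × 2.718×10⁻⁴ × 260 = 0.1272024 m
0.41 × 1.0372×10⁻⁴ × 890 = 0.037847428 m
Δh = 0.1272024 + 0.037847428 = 0.165049828 m ≈ 170 mm

Δh ≈ 170 mm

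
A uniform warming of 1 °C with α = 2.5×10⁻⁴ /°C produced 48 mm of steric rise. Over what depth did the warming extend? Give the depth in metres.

H = Δh/(αΔT) = 0.048 / (2.5×10⁻⁴ × 1) = 192.0 m

about 192 m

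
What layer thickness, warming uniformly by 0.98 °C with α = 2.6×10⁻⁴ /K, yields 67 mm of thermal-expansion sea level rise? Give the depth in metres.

H = Δh/(αΔT) = 0.067 / (2.6×10⁻⁴ × 0.98) ≈ 263.0 m

about 263 m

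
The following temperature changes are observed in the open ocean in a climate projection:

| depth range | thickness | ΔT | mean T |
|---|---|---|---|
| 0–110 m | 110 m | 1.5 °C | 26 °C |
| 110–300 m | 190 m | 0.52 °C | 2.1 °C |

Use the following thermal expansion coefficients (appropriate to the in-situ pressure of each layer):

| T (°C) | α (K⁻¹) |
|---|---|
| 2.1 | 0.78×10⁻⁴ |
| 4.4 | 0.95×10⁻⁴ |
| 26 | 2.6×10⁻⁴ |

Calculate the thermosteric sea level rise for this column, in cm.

Layer 1 at 26 °C → α = 2.6×10⁻⁴ K⁻¹
Layer 2 at 2.1 °C → α = 0.78×10⁻⁴ K⁻¹
0–110 m: 1.5 × 2.6×10⁻⁴ × 110 = 0.04290 m
Layer 2: 190 × 0.78×10⁻⁴ × 0.52 = 0.0077064 m
Δh = 0.04290 + 0.0077064 = 0.0506064 m

Δh ≈ 5.1 cm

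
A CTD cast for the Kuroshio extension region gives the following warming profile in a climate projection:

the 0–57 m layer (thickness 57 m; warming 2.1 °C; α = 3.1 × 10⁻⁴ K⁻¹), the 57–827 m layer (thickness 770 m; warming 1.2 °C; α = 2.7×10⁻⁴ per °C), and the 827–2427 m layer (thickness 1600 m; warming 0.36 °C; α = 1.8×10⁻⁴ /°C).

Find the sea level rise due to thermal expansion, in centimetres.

Layer 1: 3.1×10⁻⁴ × 57 × 2.1 = 0.037107 m
1.2 × 2.7×10⁻⁴ × 770 = 0.24948 m
827–2427 m: 1600 × 1.8×10⁻⁴ × 0.36 = 0.10368 m
Δh = 0.037107 + 0.24948 + 0.10368 = 0.390267 m

Δh = 39 cm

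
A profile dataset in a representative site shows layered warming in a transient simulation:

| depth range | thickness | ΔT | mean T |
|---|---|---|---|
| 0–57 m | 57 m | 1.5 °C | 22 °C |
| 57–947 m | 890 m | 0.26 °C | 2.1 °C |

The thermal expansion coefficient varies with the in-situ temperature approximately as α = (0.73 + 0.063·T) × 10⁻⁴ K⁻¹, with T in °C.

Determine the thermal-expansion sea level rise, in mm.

Layer 1: α = (0.73 + 0.063×22)×10⁻⁴ = 2.116×10⁻⁴ K⁻¹
Layer 2: α = (0.73 + 0.063×2.1)×10⁻⁴ = 0.8623×10⁻⁴ K⁻¹
Layer 1: 2.116×10⁻⁴ × 57 × 1.5 = 0.0180918 m
890 × 0.8623×10⁻⁴ × 0.26 = 0.019953622 m
Δh = 0.0180918 + 0.019953622 = 0.038045422 m

about 38.0 mm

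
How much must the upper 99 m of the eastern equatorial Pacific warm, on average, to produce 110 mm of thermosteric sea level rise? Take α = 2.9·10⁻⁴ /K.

ΔT = Δh/(αH) = 0.11 / (2.9×10⁻⁴ × 99) ≈ 3.831 K

3.83 K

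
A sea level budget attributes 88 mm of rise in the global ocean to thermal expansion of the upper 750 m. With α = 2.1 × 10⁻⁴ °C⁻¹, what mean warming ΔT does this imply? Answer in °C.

ΔT ≈ 0.559 °C

ΔT = Δh/(αH) = 0.088 / (2.1×10⁻⁴ × 750) ≈ 0.5587 °C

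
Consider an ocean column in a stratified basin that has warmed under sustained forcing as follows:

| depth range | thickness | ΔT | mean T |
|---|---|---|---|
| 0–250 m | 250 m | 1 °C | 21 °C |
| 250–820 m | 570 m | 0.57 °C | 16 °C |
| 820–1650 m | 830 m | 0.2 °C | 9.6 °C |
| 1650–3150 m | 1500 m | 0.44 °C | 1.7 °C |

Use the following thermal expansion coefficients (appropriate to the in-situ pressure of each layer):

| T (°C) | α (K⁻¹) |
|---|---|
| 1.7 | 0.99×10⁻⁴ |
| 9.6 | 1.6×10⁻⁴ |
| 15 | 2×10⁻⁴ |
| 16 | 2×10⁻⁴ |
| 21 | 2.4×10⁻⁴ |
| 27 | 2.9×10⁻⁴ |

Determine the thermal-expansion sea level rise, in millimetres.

Layer 1 at 21 °C → α = 2.4×10⁻⁴ K⁻¹
Layer 2 at 16 °C → α = 2×10⁻⁴ K⁻¹
Layer 3 at 9.6 °C → α = 1.6×10⁻⁴ K⁻¹
Layer 4 at 1.7 °C → α = 0.99×10⁻⁴ K⁻¹
250 × 2.4×10⁻⁴ × 1 = 0.06000 m
Layer 2: 570 × 0.57 × 2×10⁻⁴ = 0.06498 m
1.6×10⁻⁴ × 830 × 0.2 = 0.02656 m
Layer 4: 1500 × 0.99×10⁻⁴ × 0.44 = 0.06534 m
Δh = 0.06000 + 0.06498 + 0.02656 + 0.06534 = 0.21688 m

Δh = 217 mm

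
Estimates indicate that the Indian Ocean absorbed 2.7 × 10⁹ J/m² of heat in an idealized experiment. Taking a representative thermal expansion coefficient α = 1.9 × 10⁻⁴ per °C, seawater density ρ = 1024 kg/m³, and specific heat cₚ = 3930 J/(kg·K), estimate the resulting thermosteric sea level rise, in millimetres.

Δh = αQ/(ρcₚ) = 1.9×10⁻⁴ × 2.7×10⁹ / (1024 × 3930) ≈ 0.12747 m

127 mm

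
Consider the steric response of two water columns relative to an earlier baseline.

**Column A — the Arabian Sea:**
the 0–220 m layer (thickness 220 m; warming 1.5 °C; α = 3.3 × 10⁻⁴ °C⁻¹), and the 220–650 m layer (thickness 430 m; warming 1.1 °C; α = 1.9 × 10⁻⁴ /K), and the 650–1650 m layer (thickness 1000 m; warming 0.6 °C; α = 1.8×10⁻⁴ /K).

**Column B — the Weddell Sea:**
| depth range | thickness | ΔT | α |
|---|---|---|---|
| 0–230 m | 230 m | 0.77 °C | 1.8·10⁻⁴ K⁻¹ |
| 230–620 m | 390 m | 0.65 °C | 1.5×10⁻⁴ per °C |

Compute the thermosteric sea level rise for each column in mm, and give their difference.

Δh_A ≈ 310 mm, Δh_B ≈ 70 mm; difference ≈ 240 mm

A Layer 1: 220 × 3.3×10⁻⁴ × 1.5 = 0.10890 m
A Layer 2: 1.9×10⁻⁴ × 430 × 1.1 = 0.08987 m
A 650–1650 m: 1.8×10⁻⁴ × 1000 × 0.6 = 0.10800 m
A total: 0.30677 m
B 230 × 1.8×10⁻⁴ × 0.77 = 0.031878 m
B 230–620 m: 1.5×10⁻⁴ × 390 × 0.65 = 0.038025 m
B total: 0.069903 m
Difference: 0.30677 − 0.069903 = 0.236867 m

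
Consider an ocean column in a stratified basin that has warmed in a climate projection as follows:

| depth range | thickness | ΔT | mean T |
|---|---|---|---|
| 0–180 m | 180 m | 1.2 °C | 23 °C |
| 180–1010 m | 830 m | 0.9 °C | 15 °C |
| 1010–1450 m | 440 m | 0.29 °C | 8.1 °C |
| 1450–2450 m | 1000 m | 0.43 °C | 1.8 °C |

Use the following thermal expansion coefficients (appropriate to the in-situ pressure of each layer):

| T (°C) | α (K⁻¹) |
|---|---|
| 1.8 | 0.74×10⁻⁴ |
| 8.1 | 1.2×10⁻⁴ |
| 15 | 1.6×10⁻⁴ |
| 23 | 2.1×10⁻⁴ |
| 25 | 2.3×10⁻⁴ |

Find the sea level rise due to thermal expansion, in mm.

about 210 mm

Layer 1 at 23 °C → α = 2.1×10⁻⁴ K⁻¹
Layer 2 at 15 °C → α = 1.6×10⁻⁴ K⁻¹
Layer 3 at 8.1 °C → α = 1.2×10⁻⁴ K⁻¹
Layer 4 at 1.8 °C → α = 0.74×10⁻⁴ K⁻¹
1.2 × 180 × 2.1×10⁻⁴ = 0.04536 m
0.9 × 830 × 1.6×10⁻⁴ = 0.11952 m
1.2×10⁻⁴ × 440 × 0.29 = 0.015312 m
Layer 4: 0.43 × 1000 × 0.74×10⁻⁴ = 0.03182 m
Δh = 0.04536 + 0.11952 + 0.015312 + 0.03182 = 0.212012 m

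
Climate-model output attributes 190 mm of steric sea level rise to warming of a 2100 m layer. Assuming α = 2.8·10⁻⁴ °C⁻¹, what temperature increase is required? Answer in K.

ΔT ≈ 0.323 K

ΔT = Δh/(αH) = 0.19 / (2.8×10⁻⁴ × 2100) ≈ 0.3231 K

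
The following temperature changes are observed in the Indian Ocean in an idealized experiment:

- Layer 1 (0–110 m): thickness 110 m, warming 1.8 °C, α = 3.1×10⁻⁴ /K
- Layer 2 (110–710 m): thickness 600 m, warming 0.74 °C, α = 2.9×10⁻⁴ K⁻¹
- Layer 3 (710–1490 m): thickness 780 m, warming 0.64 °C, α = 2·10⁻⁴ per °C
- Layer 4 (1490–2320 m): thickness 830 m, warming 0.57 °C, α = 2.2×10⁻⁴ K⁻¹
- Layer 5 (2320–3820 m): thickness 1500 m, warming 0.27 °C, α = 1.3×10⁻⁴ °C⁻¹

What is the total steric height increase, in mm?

Layer 1: 110 × 3.1×10⁻⁴ × 1.8 = 0.06138 m
110–710 m: 2.9×10⁻⁴ × 0.74 × 600 = 0.12876 m
710–1490 m: 0.64 × 2×10⁻⁴ × 780 = 0.09984 m
Layer 4: 2.2×10⁻⁴ × 0.57 × 830 = 0.104082 m
Layer 5: 1500 × 0.27 × 1.3×10⁻⁴ = 0.05265 m
Δh = 0.06138 + 0.12876 + 0.09984 + 0.104082 + 0.05265 = 0.446712 m

about 447 mm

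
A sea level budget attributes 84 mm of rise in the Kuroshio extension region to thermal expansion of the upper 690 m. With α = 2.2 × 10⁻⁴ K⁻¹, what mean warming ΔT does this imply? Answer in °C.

ΔT = Δh/(αH) = 0.084 / (2.2×10⁻⁴ × 690) ≈ 0.5534 °C

0.553 °C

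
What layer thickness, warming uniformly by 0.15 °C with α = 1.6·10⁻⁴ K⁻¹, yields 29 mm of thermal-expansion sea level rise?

H = Δh/(αΔT) = 0.029 / (1.6×10⁻⁴ × 0.15) ≈ 1208 m

1210 m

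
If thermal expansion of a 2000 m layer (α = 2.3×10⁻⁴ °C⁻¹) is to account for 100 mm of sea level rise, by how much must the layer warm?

ΔT ≈ 0.217 K

ΔT = Δh/(αH) = 0.1 / (2.3×10⁻⁴ × 2000) ≈ 0.2174 K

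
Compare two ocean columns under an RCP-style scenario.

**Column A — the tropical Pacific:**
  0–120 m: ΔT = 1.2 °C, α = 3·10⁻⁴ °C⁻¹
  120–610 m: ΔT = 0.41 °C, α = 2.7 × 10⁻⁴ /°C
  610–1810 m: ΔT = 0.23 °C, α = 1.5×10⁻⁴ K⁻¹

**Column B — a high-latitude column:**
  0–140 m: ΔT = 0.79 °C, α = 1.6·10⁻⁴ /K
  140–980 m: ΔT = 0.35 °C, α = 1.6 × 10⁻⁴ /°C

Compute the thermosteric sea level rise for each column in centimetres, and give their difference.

A 0–120 m: 120 × 1.2 × 3×10⁻⁴ = 0.04320 m
A Layer 2: 490 × 2.7×10⁻⁴ × 0.41 = 0.054243 m
A 610–1810 m: 1200 × 1.5×10⁻⁴ × 0.23 = 0.04140 m
A total: 0.138843 m
B 0–140 m: 0.79 × 140 × 1.6×10⁻⁴ = 0.017696 m
B 840 × 1.6×10⁻⁴ × 0.35 = 0.04704 m
B total: 0.064736 m
Difference: 0.138843 − 0.064736 = 0.074107 m

A: 14 cm; B: 6.5 cm; difference 7.4 cm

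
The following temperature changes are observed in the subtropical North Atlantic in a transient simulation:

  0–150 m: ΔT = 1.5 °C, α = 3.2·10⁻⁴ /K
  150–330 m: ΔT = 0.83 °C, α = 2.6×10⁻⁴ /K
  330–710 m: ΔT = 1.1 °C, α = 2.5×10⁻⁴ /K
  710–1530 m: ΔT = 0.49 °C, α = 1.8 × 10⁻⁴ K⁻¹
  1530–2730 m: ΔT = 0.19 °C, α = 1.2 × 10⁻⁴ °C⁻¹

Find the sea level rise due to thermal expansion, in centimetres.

32 cm

0–150 m: 1.5 × 150 × 3.2×10⁻⁴ = 0.07200 m
Layer 2: 2.6×10⁻⁴ × 180 × 0.83 = 0.038844 m
330–710 m: 380 × 1.1 × 2.5×10⁻⁴ = 0.10450 m
1.8×10⁻⁴ × 0.49 × 820 = 0.072324 m
Layer 5: 1200 × 1.2×10⁻⁴ × 0.19 = 0.02736 m
Δh = 0.07200 + 0.038844 + 0.10450 + 0.072324 + 0.02736 = 0.315028 m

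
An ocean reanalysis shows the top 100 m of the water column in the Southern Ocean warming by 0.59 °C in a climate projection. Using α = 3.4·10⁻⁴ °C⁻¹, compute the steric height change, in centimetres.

about 2.01 cm

Δh = αΔT·H = 3.4×10⁻⁴ × 0.59 × 100 = 0.02006 m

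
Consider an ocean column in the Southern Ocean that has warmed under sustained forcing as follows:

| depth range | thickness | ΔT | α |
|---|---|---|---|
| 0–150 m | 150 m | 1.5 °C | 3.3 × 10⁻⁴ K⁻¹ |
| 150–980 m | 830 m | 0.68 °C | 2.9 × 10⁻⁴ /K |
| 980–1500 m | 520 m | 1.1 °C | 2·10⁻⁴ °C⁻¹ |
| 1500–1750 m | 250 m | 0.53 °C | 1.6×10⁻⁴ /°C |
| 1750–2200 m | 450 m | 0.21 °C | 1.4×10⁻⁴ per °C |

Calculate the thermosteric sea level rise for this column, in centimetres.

0–150 m: 3.3×10⁻⁴ × 150 × 1.5 = 0.07425 m
Layer 2: 0.68 × 830 × 2.9×10⁻⁴ = 0.163676 m
980–1500 m: 2×10⁻⁴ × 1.1 × 520 = 0.11440 m
0.53 × 1.6×10⁻⁴ × 250 = 0.02120 m
1750–2200 m: 450 × 0.21 × 1.4×10⁻⁴ = 0.01323 m
Δh = 0.07425 + 0.163676 + 0.11440 + 0.02120 + 0.01323 = 0.386756 m

about 38.7 cm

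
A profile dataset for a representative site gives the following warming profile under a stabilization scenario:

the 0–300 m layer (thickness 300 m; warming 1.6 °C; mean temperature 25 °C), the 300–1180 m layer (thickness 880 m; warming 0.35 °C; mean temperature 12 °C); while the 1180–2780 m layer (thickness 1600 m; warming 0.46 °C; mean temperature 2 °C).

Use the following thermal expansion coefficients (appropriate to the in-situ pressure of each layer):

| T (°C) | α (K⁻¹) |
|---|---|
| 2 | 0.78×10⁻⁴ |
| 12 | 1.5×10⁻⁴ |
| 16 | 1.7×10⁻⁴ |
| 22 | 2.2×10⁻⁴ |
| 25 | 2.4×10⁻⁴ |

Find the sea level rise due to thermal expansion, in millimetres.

220 mm of thermosteric rise

Layer 1 at 25 °C → α = 2.4×10⁻⁴ K⁻¹
Layer 2 at 12 °C → α = 1.5×10⁻⁴ K⁻¹
Layer 3 at 2 °C → α = 0.78×10⁻⁴ K⁻¹
Layer 1: 2.4×10⁻⁴ × 1.6 × 300 = 0.11520 m
300–1180 m: 880 × 1.5×10⁻⁴ × 0.35 = 0.04620 m
Layer 3: 0.78×10⁻⁴ × 1600 × 0.46 = 0.057408 m
Δh = 0.11520 + 0.04620 + 0.057408 = 0.218808 m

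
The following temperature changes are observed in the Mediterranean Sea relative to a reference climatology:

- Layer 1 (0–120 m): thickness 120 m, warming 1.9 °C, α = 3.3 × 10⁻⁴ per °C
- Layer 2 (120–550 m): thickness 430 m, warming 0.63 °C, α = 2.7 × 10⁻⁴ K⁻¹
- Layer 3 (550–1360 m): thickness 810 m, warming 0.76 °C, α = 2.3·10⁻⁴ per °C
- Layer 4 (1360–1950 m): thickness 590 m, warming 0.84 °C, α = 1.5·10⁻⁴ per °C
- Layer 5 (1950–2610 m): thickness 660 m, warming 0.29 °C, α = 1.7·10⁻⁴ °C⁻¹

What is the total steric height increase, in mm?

Δh ≈ 397 mm

1.9 × 120 × 3.3×10⁻⁴ = 0.07524 m
430 × 0.63 × 2.7×10⁻⁴ = 0.073143 m
0.76 × 810 × 2.3×10⁻⁴ = 0.141588 m
Layer 4: 1.5×10⁻⁴ × 0.84 × 590 = 0.07434 m
1950–2610 m: 660 × 1.7×10⁻⁴ × 0.29 = 0.032538 m
Δh = 0.07524 + 0.073143 + 0.141588 + 0.07434 + 0.032538 = 0.396849 m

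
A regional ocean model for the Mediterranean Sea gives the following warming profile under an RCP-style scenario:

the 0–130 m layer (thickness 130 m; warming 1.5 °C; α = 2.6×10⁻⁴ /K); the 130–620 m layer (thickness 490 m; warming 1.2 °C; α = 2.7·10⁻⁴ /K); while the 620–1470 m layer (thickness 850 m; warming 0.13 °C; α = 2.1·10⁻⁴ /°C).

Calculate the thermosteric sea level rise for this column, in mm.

Layer 1: 130 × 1.5 × 2.6×10⁻⁴ = 0.05070 m
130–620 m: 1.2 × 2.7×10⁻⁴ × 490 = 0.15876 m
Layer 3: 2.1×10⁻⁴ × 0.13 × 850 = 0.023205 m
Δh = 0.05070 + 0.15876 + 0.023205 = 0.232665 m

Δh ≈ 230 mm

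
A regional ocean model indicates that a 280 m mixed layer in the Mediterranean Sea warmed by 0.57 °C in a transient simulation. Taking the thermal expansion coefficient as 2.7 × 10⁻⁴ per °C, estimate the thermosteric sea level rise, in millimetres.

Δh ≈ 43 mm

Δh = αΔT·H = 2.7×10⁻⁴ × 0.57 × 280 = 0.043092 m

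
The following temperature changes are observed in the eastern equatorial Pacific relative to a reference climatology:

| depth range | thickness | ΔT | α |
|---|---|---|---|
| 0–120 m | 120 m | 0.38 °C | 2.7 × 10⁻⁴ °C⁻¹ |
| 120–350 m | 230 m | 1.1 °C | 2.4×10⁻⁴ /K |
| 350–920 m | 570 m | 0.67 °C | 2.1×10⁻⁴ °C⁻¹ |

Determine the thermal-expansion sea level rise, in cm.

0.38 × 120 × 2.7×10⁻⁴ = 0.012312 m
1.1 × 2.4×10⁻⁴ × 230 = 0.06072 m
350–920 m: 0.67 × 2.1×10⁻⁴ × 570 = 0.080199 m
Δh = 0.012312 + 0.06072 + 0.080199 = 0.153231 m

Δh = 15.3 cm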